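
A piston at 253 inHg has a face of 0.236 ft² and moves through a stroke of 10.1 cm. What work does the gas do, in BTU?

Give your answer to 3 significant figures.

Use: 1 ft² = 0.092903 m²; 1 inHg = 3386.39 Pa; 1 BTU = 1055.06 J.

253 inHg → 856757 Pa
0.236 ft² → 0.0219251 m²
F = P × A = 856757 × 0.0219251 = 18784.5 N
10.1 cm → 0.101 m
W = F × d = 18784.5 × 0.101 = 1897.23 J
In BTU: 1897.23 / 1055.06 = 1.79822 BTU

1.80 BTU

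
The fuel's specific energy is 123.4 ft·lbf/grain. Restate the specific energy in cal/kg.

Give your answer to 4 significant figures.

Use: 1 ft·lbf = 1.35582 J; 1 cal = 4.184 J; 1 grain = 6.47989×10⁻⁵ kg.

6.171×10⁵ cal/kg

123.4 ft·lbf/grain × 1.35582 J/ft·lbf ÷ 6.47989×10⁻⁵ kg/grain = 2.58196×10⁶ J/kg
2.58196×10⁶ J/kg ÷ 4.184 J/cal = 617103 cal/kg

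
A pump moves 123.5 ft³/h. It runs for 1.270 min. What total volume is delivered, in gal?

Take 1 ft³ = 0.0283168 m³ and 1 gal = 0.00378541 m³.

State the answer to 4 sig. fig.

123.5 ft³/h → 9.71424×10⁻⁴ m³/s
1.270 min → 76.2 s
V = Q × t = 9.71424×10⁻⁴ × 76.2 = 0.0740225 m³
In gal: 0.0740225 / 0.00378541 = 19.5547 gal

19.55 gal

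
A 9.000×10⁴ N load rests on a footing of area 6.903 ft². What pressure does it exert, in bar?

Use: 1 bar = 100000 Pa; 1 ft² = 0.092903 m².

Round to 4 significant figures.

6.903 ft² × 0.092903 = 0.641309 m²
P = F / A = 90000 N / 0.641309 m² = 140338 Pa
140338 Pa ÷ (100000 Pa/bar) = 1.40338 bar

1.403 bar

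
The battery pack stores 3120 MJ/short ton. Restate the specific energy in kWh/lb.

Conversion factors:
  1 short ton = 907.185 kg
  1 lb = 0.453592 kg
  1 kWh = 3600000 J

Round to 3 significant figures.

0.433 kWh/lb

3120 MJ/short ton × 1000000 J/MJ ÷ 907.185 kg/short ton = 3.43921×10⁶ J/kg
3.43921×10⁶ J/kg ÷ 3600000 J/kWh × 0.453592 kg/lb = 0.433333 kWh/lb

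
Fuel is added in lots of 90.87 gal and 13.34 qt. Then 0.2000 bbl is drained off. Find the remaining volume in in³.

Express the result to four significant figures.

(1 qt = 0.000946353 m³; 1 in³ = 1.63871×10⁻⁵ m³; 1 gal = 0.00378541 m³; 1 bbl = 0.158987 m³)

90.87 gal × 0.00378541 = 0.34398 m³
13.34 qt × 0.000946353 = 0.0126243 m³
0.2000 bbl × 0.158987 = 0.0317974 m³
Net: 0.34398 + 0.0126243 − 0.0317974 = 0.324807 m³
In in³: 0.324807 / 1.63871×10⁻⁵ = 19820.9 in³

1.982×10⁴ in³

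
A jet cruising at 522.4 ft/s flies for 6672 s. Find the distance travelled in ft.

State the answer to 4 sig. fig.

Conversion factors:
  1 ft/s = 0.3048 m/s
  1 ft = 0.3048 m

3.485×10⁶ ft

522.4 ft/s × 0.3048 = 159.228 m/s
d = v × t = 159.228 m/s × 6672 s = 1.06237×10⁶ m
1.06237×10⁶ m ÷ (0.3048 m/ft) = 3.48547×10⁶ ft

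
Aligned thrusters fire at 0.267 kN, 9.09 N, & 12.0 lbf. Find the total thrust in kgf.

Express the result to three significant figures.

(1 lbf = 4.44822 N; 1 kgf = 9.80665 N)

0.267 kN × 1000 = 267 N
9.09 N (already N)
12.0 lbf × 4.44822 = 53.3786 N
Sum: 267 + 9.09 + 53.3786 = 329.469 N
In kgf: 329.469 / 9.80665 = 33.5965 kgf

33.6 kgf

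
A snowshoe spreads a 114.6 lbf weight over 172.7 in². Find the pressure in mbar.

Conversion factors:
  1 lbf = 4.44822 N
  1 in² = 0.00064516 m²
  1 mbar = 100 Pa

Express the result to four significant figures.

114.6 lbf × 4.44822 → 509.766 N
172.7 in² × 0.00064516 → 0.111419 m²
P = F / A = 509.766 N / 0.111419 m² = 4575.22 Pa
4575.22 Pa ÷ (100 Pa/mbar) = 45.7522 mbar

45.75 mbar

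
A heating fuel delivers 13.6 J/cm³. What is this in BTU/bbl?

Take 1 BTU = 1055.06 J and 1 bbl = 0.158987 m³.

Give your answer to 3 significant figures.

13.6 J/cm³ ÷ 10⁻⁶ m³/cm³ = 1.36×10⁷ J/m³
1.36×10⁷ J/m³ ÷ 1055.06 J/BTU × 0.158987 m³/bbl = 2049.38 BTU/bbl

2050 BTU/bbl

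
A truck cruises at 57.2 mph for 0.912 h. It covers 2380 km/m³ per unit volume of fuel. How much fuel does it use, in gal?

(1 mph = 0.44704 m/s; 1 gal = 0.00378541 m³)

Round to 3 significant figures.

57.2 mph → 25.5707 m/s
0.912 h → 3283.2 s
d = v × t = 25.5707 × 3283.2 = 83953.7 m
2380 km/m³ → 2.38×10⁶ m/m³
V = d / (distance per unit fuel) = 83953.7 / 2.38×10⁶ = 0.0352747 m³
In gal: 0.0352747 / 0.00378541 = 9.31859 gal

9.32 gal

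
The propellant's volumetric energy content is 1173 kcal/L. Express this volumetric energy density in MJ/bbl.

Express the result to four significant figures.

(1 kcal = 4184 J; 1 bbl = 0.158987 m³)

780.3 MJ/bbl

1173 kcal/L × 4184 J/kcal ÷ 0.001 m³/L = 4.90783×10⁹ J/m³
4.90783×10⁹ J/m³ ÷ 1000000 J/MJ × 0.158987 m³/bbl = 780.281 MJ/bbl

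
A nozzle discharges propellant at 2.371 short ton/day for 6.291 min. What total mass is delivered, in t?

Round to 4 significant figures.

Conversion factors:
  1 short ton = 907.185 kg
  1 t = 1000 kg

0.009397 t

2.371 short ton/day → 0.0248951 kg/s
6.291 min → 377.46 s
m = ṁ × t = 0.0248951 × 377.46 = 9.3969 kg
In t: 9.3969 / 1000 = 0.0093969 t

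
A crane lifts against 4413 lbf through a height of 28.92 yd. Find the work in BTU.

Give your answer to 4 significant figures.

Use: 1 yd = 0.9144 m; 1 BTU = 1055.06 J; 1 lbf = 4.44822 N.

4413 lbf × 4.44822 → 19630 N
28.92 yd × 0.9144 → 26.4444 m
W = F × d = 19630 N × 26.4444 m = 519104 J
519104 J ÷ (1055.06 J/BTU) = 492.014 BTU

492.0 BTU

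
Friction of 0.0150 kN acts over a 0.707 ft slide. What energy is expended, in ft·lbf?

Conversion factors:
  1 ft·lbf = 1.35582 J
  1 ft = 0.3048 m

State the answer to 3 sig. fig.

0.0150 kN × 1000 = 15 N
0.707 ft × 0.3048 = 0.215494 m
W = F × d = 15 N × 0.215494 m = 3.23241 J
3.23241 J ÷ (1.35582 J/ft·lbf) = 2.3841 ft·lbf

2.38 ft·lbf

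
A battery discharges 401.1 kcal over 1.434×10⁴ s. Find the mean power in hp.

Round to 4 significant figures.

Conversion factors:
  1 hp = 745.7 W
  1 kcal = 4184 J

401.1 kcal × 4184 = 1.6782×10⁶ J
P = E / t = 1.6782×10⁶ J / 14340 s = 117.029 W
117.029 W ÷ (745.7 W/hp) = 0.156938 hp

0.1569 hp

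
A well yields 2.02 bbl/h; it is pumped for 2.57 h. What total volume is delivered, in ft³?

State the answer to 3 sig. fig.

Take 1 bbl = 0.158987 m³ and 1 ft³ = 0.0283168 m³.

2.02 bbl/h → 8.92094×10⁻⁵ m³/s
2.57 h → 9252 s
V = Q × t = 8.92094×10⁻⁵ × 9252 = 0.825365 m³
In ft³: 0.825365 / 0.0283168 = 29.1475 ft³

29.1 ft³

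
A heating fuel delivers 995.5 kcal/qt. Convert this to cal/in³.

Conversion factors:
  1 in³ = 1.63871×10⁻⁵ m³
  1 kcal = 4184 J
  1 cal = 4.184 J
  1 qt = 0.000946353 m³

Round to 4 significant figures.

1.724×10⁴ cal/in³

995.5 kcal/qt × 4184 J/kcal ÷ 0.000946353 m³/qt = 4.40129×10⁹ J/m³
4.40129×10⁹ J/m³ ÷ 4.184 J/cal × 1.63871×10⁻⁵ m³/in³ = 17238.1 cal/in³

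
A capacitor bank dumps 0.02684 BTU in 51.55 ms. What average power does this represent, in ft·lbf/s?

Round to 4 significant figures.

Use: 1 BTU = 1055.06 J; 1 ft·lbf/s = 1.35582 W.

405.2 ft·lbf/s

0.02684 BTU × 1055.06 → 28.3178 J
51.55 ms × 0.001 → 0.05155 s
P = E / t = 28.3178 J / 0.05155 s = 549.327 W
549.327 W ÷ (1.35582 W/ft·lbf/s) = 405.162 ft·lbf/s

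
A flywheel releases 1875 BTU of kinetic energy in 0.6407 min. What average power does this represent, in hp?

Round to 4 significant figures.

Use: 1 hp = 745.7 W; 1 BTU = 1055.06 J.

69.01 hp

1875 BTU × 1055.06 = 1.97824×10⁶ J
0.6407 min × 60 = 38.442 s
P = E / t = 1.97824×10⁶ J / 38.442 s = 51460.4 W
51460.4 W ÷ (745.7 W/hp) = 69.0095 hp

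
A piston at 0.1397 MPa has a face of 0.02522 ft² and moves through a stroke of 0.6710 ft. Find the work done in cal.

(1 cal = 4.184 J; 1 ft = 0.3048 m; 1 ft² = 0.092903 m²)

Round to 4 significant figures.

16.00 cal

0.1397 MPa → 139700 Pa
0.02522 ft² → 0.00234301 m²
F = P × A = 139700 × 0.00234301 = 327.318 N
0.6710 ft → 0.204521 m
W = F × d = 327.318 × 0.204521 = 66.9434 J
In cal: 66.9434 / 4.184 = 15.9999 cal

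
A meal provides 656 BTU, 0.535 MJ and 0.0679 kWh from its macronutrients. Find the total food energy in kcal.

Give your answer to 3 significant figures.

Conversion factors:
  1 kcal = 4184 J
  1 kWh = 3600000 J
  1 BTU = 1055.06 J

656 BTU × 1055.06 = 692119 J
0.535 MJ × 1000000 = 535000 J
0.0679 kWh × 3600000 = 244440 J
Combined: 692119 + 535000 + 244440 = 1.47156×10⁶ J
In kcal: 1.47156×10⁶ / 4184 = 351.711 kcal

352 kcal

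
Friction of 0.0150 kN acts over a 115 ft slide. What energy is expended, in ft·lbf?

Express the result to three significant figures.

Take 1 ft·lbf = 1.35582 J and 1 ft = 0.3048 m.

0.0150 kN × 1000 = 15 N
115 ft × 0.3048 = 35.052 m
W = F × d = 15 N × 35.052 m = 525.78 J
525.78 J ÷ (1.35582 J/ft·lbf) = 387.795 ft·lbf

388 ft·lbf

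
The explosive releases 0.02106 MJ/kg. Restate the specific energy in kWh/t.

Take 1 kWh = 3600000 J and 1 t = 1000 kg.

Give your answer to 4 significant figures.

5.850 kWh/t

0.02106 MJ/kg × 1000000 J/MJ = 21060 J/kg
21060 J/kg ÷ 3600000 J/kWh × 1000 kg/t = 5.85 kWh/t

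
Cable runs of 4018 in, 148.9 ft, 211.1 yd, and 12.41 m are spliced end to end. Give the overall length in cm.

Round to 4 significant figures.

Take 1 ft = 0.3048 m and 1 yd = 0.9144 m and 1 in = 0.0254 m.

4018 in × 0.0254 = 102.057 m
148.9 ft × 0.3048 = 45.3847 m
211.1 yd × 0.9144 = 193.03 m
12.41 m (already m)
Sum: 102.057 + 45.3847 + 193.03 + 12.41 = 352.882 m
In cm: 352.882 / 0.01 = 35288.2 cm

3.529×10⁴ cm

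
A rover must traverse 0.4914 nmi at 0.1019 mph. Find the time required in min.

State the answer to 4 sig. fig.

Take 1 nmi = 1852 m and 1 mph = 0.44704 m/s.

0.4914 nmi × 1852 = 910.073 m
0.1019 mph × 0.44704 = 0.0455534 m/s
t = d / v = 910.073 m / 0.0455534 m/s = 19978.2 s
19978.2 s ÷ (60 s/min) = 332.97 min

333.0 min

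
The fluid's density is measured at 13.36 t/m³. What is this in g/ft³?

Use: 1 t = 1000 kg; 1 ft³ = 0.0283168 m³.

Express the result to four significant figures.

13.36 t/m³ × 1000 kg/t = 13360 kg/m³
13360 kg/m³ ÷ 0.001 kg/g × 0.0283168 m³/ft³ = 378312 g/ft³

3.783×10⁵ g/ft³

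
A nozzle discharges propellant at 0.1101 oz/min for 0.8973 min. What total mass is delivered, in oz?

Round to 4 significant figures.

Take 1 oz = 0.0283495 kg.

0.1101 oz/min → 5.20213×10⁻⁵ kg/s
0.8973 min → 53.838 s
m = ṁ × t = 5.20213×10⁻⁵ × 53.838 = 0.00280072 kg
In oz: 0.00280072 / 0.0283495 = 0.0987926 oz

0.09879 oz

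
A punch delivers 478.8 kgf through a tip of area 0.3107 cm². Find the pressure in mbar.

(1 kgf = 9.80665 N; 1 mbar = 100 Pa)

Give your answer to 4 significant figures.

1.511×10⁶ mbar

478.8 kgf × 9.80665 → 4695.42 N
0.3107 cm² × 0.0001 → 3.107×10⁻⁵ m²
P = F / A = 4695.42 N / 3.107×10⁻⁵ m² = 1.51124×10⁸ Pa
1.51124×10⁸ Pa ÷ (100 Pa/mbar) = 1.51124×10⁶ mbar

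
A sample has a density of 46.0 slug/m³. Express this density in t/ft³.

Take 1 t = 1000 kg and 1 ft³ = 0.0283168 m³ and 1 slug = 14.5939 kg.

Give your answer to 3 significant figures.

0.0190 t/ft³

46.0 slug/m³ × 14.5939 kg/slug = 671.319 kg/m³
671.319 kg/m³ ÷ 1000 kg/t × 0.0283168 m³/ft³ = 0.0190096 t/ft³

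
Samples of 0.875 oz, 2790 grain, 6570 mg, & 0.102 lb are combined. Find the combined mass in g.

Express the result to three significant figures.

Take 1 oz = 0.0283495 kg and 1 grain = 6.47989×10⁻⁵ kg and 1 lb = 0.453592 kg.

0.875 oz × 0.0283495 = 0.0248058 kg
2790 grain × 6.47989×10⁻⁵ = 0.180789 kg
6570 mg × 10⁻⁶ = 0.00657 kg
0.102 lb × 0.453592 = 0.0462664 kg
Sum: 0.0248058 + 0.180789 + 0.00657 + 0.0462664 = 0.258431 kg
In g: 0.258431 / 0.001 = 258.431 g

258 g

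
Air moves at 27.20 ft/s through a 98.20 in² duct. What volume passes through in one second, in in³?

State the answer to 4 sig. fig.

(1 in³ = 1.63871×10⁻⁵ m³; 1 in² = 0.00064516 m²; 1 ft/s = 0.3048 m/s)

27.20 ft/s × 0.3048 → 8.29056 m/s
98.20 in² × 0.00064516 → 0.0633547 m²
V = v × A × t = 8.29056 m/s × 0.0633547 m² × 1 s = 0.525246 m³
0.525246 m³ ÷ (1.63871×10⁻⁵ m³/in³) = 32052.4 in³

3.205×10⁴ in³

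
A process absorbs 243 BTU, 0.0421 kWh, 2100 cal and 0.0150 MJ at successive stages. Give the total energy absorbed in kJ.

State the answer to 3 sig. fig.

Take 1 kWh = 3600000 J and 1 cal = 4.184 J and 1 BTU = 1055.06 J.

243 BTU × 1055.06 = 256380 J
0.0421 kWh × 3600000 = 151560 J
2100 cal × 4.184 = 8786.4 J
0.0150 MJ × 1000000 = 15000 J
Sum: 256380 + 151560 + 8786.4 + 15000 = 431726 J
In kJ: 431726 / 1000 = 431.726 kJ

432 kJ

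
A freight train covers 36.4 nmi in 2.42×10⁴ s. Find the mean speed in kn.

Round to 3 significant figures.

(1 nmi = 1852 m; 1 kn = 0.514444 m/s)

5.41 kn

36.4 nmi × 1852 → 67412.8 m
v = d / t = 67412.8 m / 24200 s = 2.78565 m/s
2.78565 m/s ÷ (0.514444 m/s/kn) = 5.41488 kn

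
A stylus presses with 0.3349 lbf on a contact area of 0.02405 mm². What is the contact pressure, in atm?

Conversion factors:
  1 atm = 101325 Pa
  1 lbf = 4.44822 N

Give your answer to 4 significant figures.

611.3 atm

0.3349 lbf × 4.44822 = 1.48971 N
0.02405 mm² × 10⁻⁶ = 2.405×10⁻⁸ m²
P = F / A = 1.48971 N / 2.405×10⁻⁸ m² = 6.19422×10⁷ Pa
6.19422×10⁷ Pa ÷ (101325 Pa/atm) = 611.322 atm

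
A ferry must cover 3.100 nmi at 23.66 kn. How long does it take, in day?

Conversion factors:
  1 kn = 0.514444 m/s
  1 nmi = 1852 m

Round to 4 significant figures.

0.005459 day

3.100 nmi × 1852 → 5741.2 m
23.66 kn × 0.514444 → 12.1717 m/s
t = d / v = 5741.2 m / 12.1717 m/s = 471.684 s
471.684 s ÷ (86400 s/day) = 0.00545931 day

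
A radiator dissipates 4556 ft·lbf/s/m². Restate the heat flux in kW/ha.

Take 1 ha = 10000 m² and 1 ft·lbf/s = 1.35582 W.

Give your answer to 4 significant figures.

6.177×10⁴ kW/ha

4556 ft·lbf/s/m² × 1.35582 W/ft·lbf/s = 6177.12 W/m²
6177.12 W/m² ÷ 1000 W/kW × 10000 m²/ha = 61771.2 kW/ha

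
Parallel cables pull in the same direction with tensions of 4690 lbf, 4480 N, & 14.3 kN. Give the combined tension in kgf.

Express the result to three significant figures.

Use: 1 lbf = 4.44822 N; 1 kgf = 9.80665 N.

4690 lbf × 4.44822 = 20862.2 N
4480 N (already N)
14.3 kN × 1000 = 14300 N
Total: 20862.2 + 4480 + 14300 = 39642.2 N
In kgf: 39642.2 / 9.80665 = 4042.38 kgf

4040 kgf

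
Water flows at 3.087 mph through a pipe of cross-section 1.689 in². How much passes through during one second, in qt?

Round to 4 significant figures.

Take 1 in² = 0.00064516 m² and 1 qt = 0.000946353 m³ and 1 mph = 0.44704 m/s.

1.589 qt

3.087 mph × 0.44704 → 1.38001 m/s
1.689 in² × 0.00064516 → 0.00108968 m²
V = v × A × t = 1.38001 m/s × 0.00108968 m² × 1 s = 0.00150377 m³
0.00150377 m³ ÷ (0.000946353 m³/qt) = 1.58902 qt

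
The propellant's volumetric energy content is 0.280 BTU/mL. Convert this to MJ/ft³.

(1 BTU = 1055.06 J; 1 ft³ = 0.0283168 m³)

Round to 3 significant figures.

0.280 BTU/mL × 1055.06 J/BTU ÷ 10⁻⁶ m³/mL = 2.95417×10⁸ J/m³
2.95417×10⁸ J/m³ ÷ 1000000 J/MJ × 0.0283168 m³/ft³ = 8.36526 MJ/ft³

8.37 MJ/ft³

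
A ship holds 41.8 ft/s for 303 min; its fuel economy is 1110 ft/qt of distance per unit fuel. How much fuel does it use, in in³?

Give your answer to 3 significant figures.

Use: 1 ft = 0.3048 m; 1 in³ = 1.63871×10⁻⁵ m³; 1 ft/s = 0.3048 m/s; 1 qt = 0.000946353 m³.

41.8 ft/s → 12.7406 m/s
303 min → 18180 s
d = v × t = 12.7406 × 18180 = 231624 m
1110 ft/qt → 357507 m/m³
V = d / (distance per unit fuel) = 231624 / 357507 = 0.647887 m³
In in³: 0.647887 / 1.63871×10⁻⁵ = 39536.4 in³

3.95×10⁴ in³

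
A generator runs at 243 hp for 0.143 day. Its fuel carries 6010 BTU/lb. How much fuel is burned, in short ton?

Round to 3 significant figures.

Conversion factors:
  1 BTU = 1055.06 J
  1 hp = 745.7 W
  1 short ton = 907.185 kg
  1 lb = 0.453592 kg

243 hp → 181205 W
0.143 day → 12355.2 s
E = P × t = 181205 × 12355.2 = 2.23882×10⁹ J
6010 BTU/lb → 1.39793×10⁷ J/kg
m = E / e_s = 2.23882×10⁹ / 1.39793×10⁷ = 160.153 kg
In short ton: 160.153 / 907.185 = 0.176538 short ton

0.177 short ton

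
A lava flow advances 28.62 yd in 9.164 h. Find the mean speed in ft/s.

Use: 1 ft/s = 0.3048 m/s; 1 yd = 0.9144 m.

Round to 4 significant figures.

0.002603 ft/s

28.62 yd × 0.9144 → 26.1701 m
9.164 h × 3600 → 32990.4 s
v = d / t = 26.1701 m / 32990.4 s = 7.93264×10⁻⁴ m/s
7.93264×10⁻⁴ m/s ÷ (0.3048 m/s/ft/s) = 0.00260257 ft/s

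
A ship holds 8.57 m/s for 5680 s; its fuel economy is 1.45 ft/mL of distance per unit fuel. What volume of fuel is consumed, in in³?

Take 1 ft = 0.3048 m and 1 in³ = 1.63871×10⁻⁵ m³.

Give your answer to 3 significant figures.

d = v × t = 8.57 × 5680 = 48677.6 m
1.45 ft/mL → 441960 m/m³
V = d / (distance per unit fuel) = 48677.6 / 441960 = 0.11014 m³
In in³: 0.11014 / 1.63871×10⁻⁵ = 6721.14 in³

6720 in³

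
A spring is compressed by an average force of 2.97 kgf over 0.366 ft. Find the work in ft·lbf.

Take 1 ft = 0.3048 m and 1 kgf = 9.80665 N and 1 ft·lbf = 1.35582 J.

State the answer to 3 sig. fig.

2.40 ft·lbf

2.97 kgf × 9.80665 → 29.1258 N
0.366 ft × 0.3048 → 0.111557 m
W = F × d = 29.1258 N × 0.111557 m = 3.24919 J
3.24919 J ÷ (1.35582 J/ft·lbf) = 2.39648 ft·lbf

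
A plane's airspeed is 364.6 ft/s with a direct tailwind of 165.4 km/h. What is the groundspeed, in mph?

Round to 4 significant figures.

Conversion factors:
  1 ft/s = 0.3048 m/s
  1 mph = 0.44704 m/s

364.6 ft/s × 0.3048 = 111.13 m/s
165.4 km/h × (1/3.6) = 45.9444 m/s
Sum: 111.13 + 45.9444 = 157.074 m/s
In mph: 157.074 / 0.44704 = 351.365 mph

351.4 mph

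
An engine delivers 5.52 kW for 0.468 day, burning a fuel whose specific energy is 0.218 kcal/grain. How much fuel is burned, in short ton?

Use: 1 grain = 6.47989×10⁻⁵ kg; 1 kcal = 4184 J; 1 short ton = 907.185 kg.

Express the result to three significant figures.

0.0175 short ton

5.52 kW → 5520 W
0.468 day → 40435.2 s
E = P × t = 5520 × 40435.2 = 2.23202×10⁸ J
0.218 kcal/grain → 1.4076×10⁷ J/kg
m = E / e_s = 2.23202×10⁸ / 1.4076×10⁷ = 15.8569 kg
In short ton: 15.8569 / 907.185 = 0.0174792 short ton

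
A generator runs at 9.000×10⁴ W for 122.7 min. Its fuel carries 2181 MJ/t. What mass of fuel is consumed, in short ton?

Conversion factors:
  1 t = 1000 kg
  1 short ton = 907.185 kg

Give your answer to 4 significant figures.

122.7 min → 7362 s
E = P × t = 90000 × 7362 = 6.6258×10⁸ J
2181 MJ/t → 2.181×10⁶ J/kg
m = E / e_s = 6.6258×10⁸ / 2.181×10⁶ = 303.796 kg
In short ton: 303.796 / 907.185 = 0.334878 short ton

0.3349 short ton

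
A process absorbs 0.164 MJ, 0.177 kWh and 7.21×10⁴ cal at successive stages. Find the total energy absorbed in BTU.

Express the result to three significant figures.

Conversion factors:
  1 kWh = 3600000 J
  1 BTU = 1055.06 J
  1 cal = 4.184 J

1050 BTU

0.164 MJ × 1000000 = 164000 J
0.177 kWh × 3600000 = 637200 J
7.21×10⁴ cal × 4.184 = 301666 J
Combined: 164000 + 637200 + 301666 = 1.10287×10⁶ J
In BTU: 1.10287×10⁶ / 1055.06 = 1045.31 BTU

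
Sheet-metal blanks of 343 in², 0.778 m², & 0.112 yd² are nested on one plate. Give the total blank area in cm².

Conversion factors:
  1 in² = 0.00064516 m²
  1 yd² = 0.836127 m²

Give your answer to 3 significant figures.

343 in² × 0.00064516 = 0.22129 m²
0.778 m² (already m²)
0.112 yd² × 0.836127 = 0.0936462 m²
Total: 0.22129 + 0.778 + 0.0936462 = 1.09294 m²
In cm²: 1.09294 / 0.0001 = 10929.4 cm²

1.09×10⁴ cm²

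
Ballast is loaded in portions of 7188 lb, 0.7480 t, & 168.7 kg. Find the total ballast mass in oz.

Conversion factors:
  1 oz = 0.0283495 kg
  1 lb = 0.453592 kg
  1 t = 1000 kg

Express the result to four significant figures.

7188 lb × 0.453592 = 3260.42 kg
0.7480 t × 1000 = 748 kg
168.7 kg (already kg)
Total: 3260.42 + 748 + 168.7 = 4177.12 kg
In oz: 4177.12 / 0.0283495 = 147344 oz

1.473×10⁵ oz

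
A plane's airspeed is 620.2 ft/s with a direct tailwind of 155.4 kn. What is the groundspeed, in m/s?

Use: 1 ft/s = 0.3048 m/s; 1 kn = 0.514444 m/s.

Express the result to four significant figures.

269.0 m/s

620.2 ft/s × 0.3048 = 189.037 m/s
155.4 kn × 0.514444 = 79.9446 m/s
Combined: 189.037 + 79.9446 = 268.982 m/s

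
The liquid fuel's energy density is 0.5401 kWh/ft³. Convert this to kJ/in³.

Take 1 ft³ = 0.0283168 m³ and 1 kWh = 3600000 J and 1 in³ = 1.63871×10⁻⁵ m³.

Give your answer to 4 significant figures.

0.5401 kWh/ft³ × 3600000 J/kWh ÷ 0.0283168 m³/ft³ = 6.86645×10⁷ J/m³
6.86645×10⁷ J/m³ ÷ 1000 J/kJ × 1.63871×10⁻⁵ m³/in³ = 1.12521 kJ/in³

1.125 kJ/in³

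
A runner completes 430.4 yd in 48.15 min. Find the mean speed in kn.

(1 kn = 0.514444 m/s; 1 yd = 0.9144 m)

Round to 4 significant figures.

0.2648 kn

430.4 yd × 0.9144 → 393.558 m
48.15 min × 60 → 2889 s
v = d / t = 393.558 m / 2889 s = 0.136226 m/s
0.136226 m/s ÷ (0.514444 m/s/kn) = 0.264802 kn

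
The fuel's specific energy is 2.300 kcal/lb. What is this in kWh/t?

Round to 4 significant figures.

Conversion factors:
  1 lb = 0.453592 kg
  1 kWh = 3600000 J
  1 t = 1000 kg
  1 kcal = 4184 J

2.300 kcal/lb × 4184 J/kcal ÷ 0.453592 kg/lb = 21215.5 J/kg
21215.5 J/kg ÷ 3600000 J/kWh × 1000 kg/t = 5.89319 kWh/t

5.893 kWh/t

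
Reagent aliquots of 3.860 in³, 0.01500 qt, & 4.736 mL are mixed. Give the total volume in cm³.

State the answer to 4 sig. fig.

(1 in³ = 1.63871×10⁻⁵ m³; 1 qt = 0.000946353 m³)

82.19 cm³

3.860 in³ × 1.63871×10⁻⁵ → 6.32542×10⁻⁵ m³
0.01500 qt × 0.000946353 → 1.41953×10⁻⁵ m³
4.736 mL × 10⁻⁶ → 4.736×10⁻⁶ m³
Total: 6.32542×10⁻⁵ + 1.41953×10⁻⁵ + 4.736×10⁻⁶ = 8.21855×10⁻⁵ m³
In cm³: 8.21855×10⁻⁵ / 10⁻⁶ = 82.1855 cm³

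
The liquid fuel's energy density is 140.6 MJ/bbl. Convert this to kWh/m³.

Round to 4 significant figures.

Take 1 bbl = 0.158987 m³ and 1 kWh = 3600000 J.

140.6 MJ/bbl × 1000000 J/MJ ÷ 0.158987 m³/bbl = 8.84349×10⁸ J/m³
8.84349×10⁸ J/m³ ÷ 3600000 J/kWh = 245.652 kWh/m³

245.7 kWh/m³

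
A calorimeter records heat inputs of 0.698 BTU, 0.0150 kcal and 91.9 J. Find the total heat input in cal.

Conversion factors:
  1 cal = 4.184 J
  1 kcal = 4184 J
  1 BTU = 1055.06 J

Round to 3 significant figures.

213 cal

0.698 BTU × 1055.06 = 736.432 J
0.0150 kcal × 4184 = 62.76 J
91.9 J (already J)
Sum: 736.432 + 62.76 + 91.9 = 891.092 J
In cal: 891.092 / 4.184 = 212.976 cal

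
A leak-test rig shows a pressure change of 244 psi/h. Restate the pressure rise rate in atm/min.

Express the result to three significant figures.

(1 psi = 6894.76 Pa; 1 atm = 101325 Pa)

244 psi/h × 6894.76 Pa/psi ÷ 3600 s/h = 467.312 Pa/s
467.312 Pa/s ÷ 101325 Pa/atm × 60 s/min = 0.276721 atm/min

0.277 atm/min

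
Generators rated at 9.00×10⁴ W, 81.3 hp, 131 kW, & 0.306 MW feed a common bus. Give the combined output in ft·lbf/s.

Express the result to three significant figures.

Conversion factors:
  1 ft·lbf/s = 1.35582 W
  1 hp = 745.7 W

4.33×10⁵ ft·lbf/s

9.00×10⁴ W (already W)
81.3 hp × 745.7 = 60625.4 W
131 kW × 1000 = 131000 W
0.306 MW × 1000000 = 306000 W
Sum: 90000 + 60625.4 + 131000 + 306000 = 587625 W
In ft·lbf/s: 587625 / 1.35582 = 433409 ft·lbf/s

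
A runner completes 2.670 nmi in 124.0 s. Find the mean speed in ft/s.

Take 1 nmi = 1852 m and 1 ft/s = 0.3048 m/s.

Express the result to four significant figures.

130.8 ft/s

2.670 nmi × 1852 = 4944.84 m
v = d / t = 4944.84 m / 124 s = 39.8777 m/s
39.8777 m/s ÷ (0.3048 m/s/ft/s) = 130.832 ft/s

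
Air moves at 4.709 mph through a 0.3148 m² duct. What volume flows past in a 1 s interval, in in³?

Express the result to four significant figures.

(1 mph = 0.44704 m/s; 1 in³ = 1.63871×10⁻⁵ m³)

4.044×10⁴ in³

4.709 mph × 0.44704 → 2.10511 m/s
V = v × A × t = 2.10511 m/s × 0.3148 m² × 1 s = 0.662689 m³
0.662689 m³ ÷ (1.63871×10⁻⁵ m³/in³) = 40439.7 in³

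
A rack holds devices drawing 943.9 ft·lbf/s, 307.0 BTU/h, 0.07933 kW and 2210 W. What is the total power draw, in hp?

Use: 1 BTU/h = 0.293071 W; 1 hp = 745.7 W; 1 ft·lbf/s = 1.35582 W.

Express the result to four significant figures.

943.9 ft·lbf/s × 1.35582 = 1279.76 W
307.0 BTU/h × 0.293071 = 89.9728 W
0.07933 kW × 1000 = 79.33 W
2210 W (already W)
Total: 1279.76 + 89.9728 + 79.33 + 2210 = 3659.06 W
In hp: 3659.06 / 745.7 = 4.90688 hp

4.907 hp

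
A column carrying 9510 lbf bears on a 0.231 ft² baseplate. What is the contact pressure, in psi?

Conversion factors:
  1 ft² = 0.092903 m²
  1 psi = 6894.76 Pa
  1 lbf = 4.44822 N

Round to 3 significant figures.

9510 lbf × 4.44822 = 42302.6 N
0.231 ft² × 0.092903 = 0.0214606 m²
P = F / A = 42302.6 N / 0.0214606 m² = 1.97118×10⁶ Pa
1.97118×10⁶ Pa ÷ (6894.76 Pa/psi) = 285.895 psi

286 psi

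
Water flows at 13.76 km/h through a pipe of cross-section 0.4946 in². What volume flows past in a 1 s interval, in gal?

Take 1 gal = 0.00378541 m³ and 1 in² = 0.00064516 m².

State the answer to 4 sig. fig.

13.76 km/h × (1/3.6) = 3.82222 m/s
0.4946 in² × 0.00064516 = 3.19096×10⁻⁴ m²
V = v × A × t = 3.82222 m/s × 3.19096×10⁻⁴ m² × 1 s = 0.00121966 m³
0.00121966 m³ ÷ (0.00378541 m³/gal) = 0.3222 gal

0.3222 gal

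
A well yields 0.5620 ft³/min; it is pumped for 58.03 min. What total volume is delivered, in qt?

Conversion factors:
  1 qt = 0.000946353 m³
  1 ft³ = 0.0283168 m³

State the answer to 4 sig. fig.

975.8 qt

0.5620 ft³/min → 2.65234×10⁻⁴ m³/s
58.03 min → 3481.8 s
V = Q × t = 2.65234×10⁻⁴ × 3481.8 = 0.923492 m³
In qt: 0.923492 / 0.000946353 = 975.843 qt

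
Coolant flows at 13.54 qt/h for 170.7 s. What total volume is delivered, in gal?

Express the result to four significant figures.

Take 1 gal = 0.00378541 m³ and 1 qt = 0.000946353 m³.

0.1605 gal

13.54 qt/h → 3.55934×10⁻⁶ m³/s
V = Q × t = 3.55934×10⁻⁶ × 170.7 = 6.07579×10⁻⁴ m³
In gal: 6.07579×10⁻⁴ / 0.00378541 = 0.160505 gal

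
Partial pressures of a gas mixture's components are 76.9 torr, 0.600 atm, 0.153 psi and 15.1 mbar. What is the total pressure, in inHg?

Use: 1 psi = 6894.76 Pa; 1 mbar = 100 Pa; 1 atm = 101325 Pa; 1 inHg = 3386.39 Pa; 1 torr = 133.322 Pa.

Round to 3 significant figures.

76.9 torr × 133.322 → 10252.5 Pa
0.600 atm × 101325 → 60795 Pa
0.153 psi × 6894.76 → 1054.9 Pa
15.1 mbar × 100 → 1510 Pa
Combined: 10252.5 + 60795 + 1054.9 + 1510 = 73612.4 Pa
In inHg: 73612.4 / 3386.39 = 21.7377 inHg

21.7 inHg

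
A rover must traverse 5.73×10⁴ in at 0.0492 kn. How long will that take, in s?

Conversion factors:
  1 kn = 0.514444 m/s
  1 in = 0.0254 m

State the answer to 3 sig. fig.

5.75×10⁴ s

5.73×10⁴ in × 0.0254 → 1455.42 m
0.0492 kn × 0.514444 → 0.0253106 m/s
t = d / v = 1455.42 m / 0.0253106 m/s = 57502.4 s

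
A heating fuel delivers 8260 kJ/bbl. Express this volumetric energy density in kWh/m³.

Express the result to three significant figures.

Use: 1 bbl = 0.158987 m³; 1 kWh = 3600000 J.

8260 kJ/bbl × 1000 J/kJ ÷ 0.158987 m³/bbl = 5.19539×10⁷ J/m³
5.19539×10⁷ J/m³ ÷ 3600000 J/kWh = 14.4316 kWh/m³

14.4 kWh/m³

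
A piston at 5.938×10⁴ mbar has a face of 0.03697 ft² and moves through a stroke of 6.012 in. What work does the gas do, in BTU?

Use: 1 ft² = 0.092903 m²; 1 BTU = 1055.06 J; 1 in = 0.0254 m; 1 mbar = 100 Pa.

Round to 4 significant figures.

5.938×10⁴ mbar → 5.938×10⁶ Pa
0.03697 ft² → 0.00343462 m²
F = P × A = 5.938×10⁶ × 0.00343462 = 20394.8 N
6.012 in → 0.152705 m
W = F × d = 20394.8 × 0.152705 = 3114.39 J
In BTU: 3114.39 / 1055.06 = 2.95186 BTU

2.952 BTU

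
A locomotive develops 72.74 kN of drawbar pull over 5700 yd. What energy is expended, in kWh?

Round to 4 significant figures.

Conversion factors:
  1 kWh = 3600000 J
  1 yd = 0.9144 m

72.74 kN × 1000 → 72740 N
5700 yd × 0.9144 → 5212.08 m
W = F × d = 72740 N × 5212.08 m = 3.79127×10⁸ J
3.79127×10⁸ J ÷ (3600000 J/kWh) = 105.313 kWh

105.3 kWh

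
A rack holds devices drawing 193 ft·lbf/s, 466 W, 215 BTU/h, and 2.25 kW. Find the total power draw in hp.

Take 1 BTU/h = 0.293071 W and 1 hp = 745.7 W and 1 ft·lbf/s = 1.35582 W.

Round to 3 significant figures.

4.08 hp

193 ft·lbf/s × 1.35582 = 261.673 W
466 W (already W)
215 BTU/h × 0.293071 = 63.0103 W
2.25 kW × 1000 = 2250 W
Combined: 261.673 + 466 + 63.0103 + 2250 = 3040.68 W
In hp: 3040.68 / 745.7 = 4.07762 hp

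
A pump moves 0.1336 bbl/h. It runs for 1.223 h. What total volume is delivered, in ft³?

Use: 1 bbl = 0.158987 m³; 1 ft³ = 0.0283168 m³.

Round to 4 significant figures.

0.9174 ft³

0.1336 bbl/h → 5.90018×10⁻⁶ m³/s
1.223 h → 4402.8 s
V = Q × t = 5.90018×10⁻⁶ × 4402.8 = 0.0259773 m³
In ft³: 0.0259773 / 0.0283168 = 0.917381 ft³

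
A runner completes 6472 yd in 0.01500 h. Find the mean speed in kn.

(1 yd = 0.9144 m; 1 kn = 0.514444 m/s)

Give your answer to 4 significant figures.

6472 yd × 0.9144 = 5918 m
0.01500 h × 3600 = 54 s
v = d / t = 5918 m / 54 s = 109.593 m/s
109.593 m/s ÷ (0.514444 m/s/kn) = 213.032 kn

213.0 kn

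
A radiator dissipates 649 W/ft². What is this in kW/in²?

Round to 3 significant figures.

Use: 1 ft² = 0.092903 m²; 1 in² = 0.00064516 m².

649 W/ft² ÷ 0.092903 m²/ft² = 6985.78 W/m²
6985.78 W/m² ÷ 1000 W/kW × 0.00064516 m²/in² = 0.00450695 kW/in²

0.00451 kW/in²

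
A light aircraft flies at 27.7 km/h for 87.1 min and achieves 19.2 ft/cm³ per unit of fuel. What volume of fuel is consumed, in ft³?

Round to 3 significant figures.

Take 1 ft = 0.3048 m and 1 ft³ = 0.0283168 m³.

0.243 ft³

27.7 km/h → 7.69444 m/s
87.1 min → 5226 s
d = v × t = 7.69444 × 5226 = 40211.1 m
19.2 ft/cm³ → 5.85216×10⁶ m/m³
V = d / (distance per unit fuel) = 40211.1 / 5.85216×10⁶ = 0.00687116 m³
In ft³: 0.00687116 / 0.0283168 = 0.242653 ft³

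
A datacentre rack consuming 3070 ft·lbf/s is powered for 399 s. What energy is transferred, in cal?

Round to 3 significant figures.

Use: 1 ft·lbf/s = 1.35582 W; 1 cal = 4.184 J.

3070 ft·lbf/s × 1.35582 = 4162.37 W
E = P × t = 4162.37 W × 399 s = 1.66079×10⁶ J
1.66079×10⁶ J ÷ (4.184 J/cal) = 396938 cal

3.97×10⁵ cal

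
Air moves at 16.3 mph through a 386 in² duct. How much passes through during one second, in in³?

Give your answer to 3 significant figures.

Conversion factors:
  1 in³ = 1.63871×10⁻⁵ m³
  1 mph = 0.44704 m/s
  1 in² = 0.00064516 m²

1.11×10⁵ in³

16.3 mph × 0.44704 = 7.28675 m/s
386 in² × 0.00064516 = 0.249032 m²
V = v × A × t = 7.28675 m/s × 0.249032 m² × 1 s = 1.81463 m³
1.81463 m³ ÷ (1.63871×10⁻⁵ m³/in³) = 110735 in³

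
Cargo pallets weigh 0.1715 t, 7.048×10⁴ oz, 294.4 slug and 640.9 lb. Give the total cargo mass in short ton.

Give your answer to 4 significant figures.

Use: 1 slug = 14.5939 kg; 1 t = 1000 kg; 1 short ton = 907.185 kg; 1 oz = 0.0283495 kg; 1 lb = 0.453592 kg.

0.1715 t × 1000 = 171.5 kg
7.048×10⁴ oz × 0.0283495 = 1998.07 kg
294.4 slug × 14.5939 = 4296.44 kg
640.9 lb × 0.453592 = 290.707 kg
Total: 171.5 + 1998.07 + 4296.44 + 290.707 = 6756.72 kg
In short ton: 6756.72 / 907.185 = 7.44801 short ton

7.448 short ton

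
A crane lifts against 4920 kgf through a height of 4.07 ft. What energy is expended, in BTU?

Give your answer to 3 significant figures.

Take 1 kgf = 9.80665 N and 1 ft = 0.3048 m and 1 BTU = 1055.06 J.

56.7 BTU

4920 kgf × 9.80665 → 48248.7 N
4.07 ft × 0.3048 → 1.24054 m
W = F × d = 48248.7 N × 1.24054 m = 59854.4 J
59854.4 J ÷ (1055.06 J/BTU) = 56.7308 BTU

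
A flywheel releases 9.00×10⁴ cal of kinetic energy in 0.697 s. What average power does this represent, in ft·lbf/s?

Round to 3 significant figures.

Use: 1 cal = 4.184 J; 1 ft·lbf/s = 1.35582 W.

9.00×10⁴ cal × 4.184 → 376560 J
P = E / t = 376560 J / 0.697 s = 540258 W
540258 W ÷ (1.35582 W/ft·lbf/s) = 398473 ft·lbf/s

3.98×10⁵ ft·lbf/s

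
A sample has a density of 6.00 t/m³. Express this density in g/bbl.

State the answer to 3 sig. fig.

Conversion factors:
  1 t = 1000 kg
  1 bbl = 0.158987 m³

6.00 t/m³ × 1000 kg/t = 6000 kg/m³
6000 kg/m³ ÷ 0.001 kg/g × 0.158987 m³/bbl = 953922 g/bbl

9.54×10⁵ g/bbl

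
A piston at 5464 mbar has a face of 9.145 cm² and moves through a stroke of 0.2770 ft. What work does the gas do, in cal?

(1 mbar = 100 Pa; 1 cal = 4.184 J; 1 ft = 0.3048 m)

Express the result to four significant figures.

10.08 cal

5464 mbar → 546400 Pa
9.145 cm² → 9.145×10⁻⁴ m²
F = P × A = 546400 × 9.145×10⁻⁴ = 499.683 N
0.2770 ft → 0.0844296 m
W = F × d = 499.683 × 0.0844296 = 42.188 J
In cal: 42.188 / 4.184 = 10.0832 cal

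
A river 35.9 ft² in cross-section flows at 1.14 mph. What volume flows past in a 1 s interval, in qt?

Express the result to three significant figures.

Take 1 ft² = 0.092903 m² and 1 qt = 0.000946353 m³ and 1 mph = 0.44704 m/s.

1.14 mph × 0.44704 = 0.509626 m/s
35.9 ft² × 0.092903 = 3.33522 m²
V = v × A × t = 0.509626 m/s × 3.33522 m² × 1 s = 1.69971 m³
1.69971 m³ ÷ (0.000946353 m³/qt) = 1796.06 qt

1800 qt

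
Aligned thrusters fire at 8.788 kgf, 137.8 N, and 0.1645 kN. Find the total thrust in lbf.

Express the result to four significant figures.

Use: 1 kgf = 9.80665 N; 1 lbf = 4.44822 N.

8.788 kgf × 9.80665 = 86.1808 N
137.8 N (already N)
0.1645 kN × 1000 = 164.5 N
Sum: 86.1808 + 137.8 + 164.5 = 388.481 N
In lbf: 388.481 / 4.44822 = 87.334 lbf

87.33 lbf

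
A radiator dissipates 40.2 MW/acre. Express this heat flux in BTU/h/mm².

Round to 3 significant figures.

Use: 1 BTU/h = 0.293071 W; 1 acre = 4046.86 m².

40.2 MW/acre × 1000000 W/MW ÷ 4046.86 m²/acre = 9933.63 W/m²
9933.63 W/m² ÷ 0.293071 W/BTU/h × 10⁻⁶ m²/mm² = 0.033895 BTU/h/mm²

0.0339 BTU/h/mm²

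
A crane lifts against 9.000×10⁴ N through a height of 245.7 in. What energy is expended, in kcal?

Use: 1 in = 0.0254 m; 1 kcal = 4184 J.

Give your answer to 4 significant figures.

245.7 in × 0.0254 = 6.24078 m
W = F × d = 90000 N × 6.24078 m = 561670 J
561670 J ÷ (4184 J/kcal) = 134.242 kcal

134.2 kcal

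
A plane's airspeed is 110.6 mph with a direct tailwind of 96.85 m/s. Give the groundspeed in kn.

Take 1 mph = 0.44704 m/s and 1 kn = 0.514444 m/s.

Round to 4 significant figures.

110.6 mph × 0.44704 = 49.4426 m/s
96.85 m/s (already m/s)
Total: 49.4426 + 96.85 = 146.293 m/s
In kn: 146.293 / 0.514444 = 284.371 kn

284.4 kn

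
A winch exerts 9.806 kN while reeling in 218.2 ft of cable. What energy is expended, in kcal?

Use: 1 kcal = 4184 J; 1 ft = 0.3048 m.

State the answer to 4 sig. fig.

9.806 kN × 1000 → 9806 N
218.2 ft × 0.3048 → 66.5074 m
W = F × d = 9806 N × 66.5074 m = 652172 J
652172 J ÷ (4184 J/kcal) = 155.873 kcal

155.9 kcal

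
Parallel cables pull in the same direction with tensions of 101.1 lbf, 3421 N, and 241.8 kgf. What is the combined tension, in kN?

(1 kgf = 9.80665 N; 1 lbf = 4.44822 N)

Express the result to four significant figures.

6.242 kN

101.1 lbf × 4.44822 = 449.715 N
3421 N (already N)
241.8 kgf × 9.80665 = 2371.25 N
Sum: 449.715 + 3421 + 2371.25 = 6241.96 N
In kN: 6241.96 / 1000 = 6.24196 kN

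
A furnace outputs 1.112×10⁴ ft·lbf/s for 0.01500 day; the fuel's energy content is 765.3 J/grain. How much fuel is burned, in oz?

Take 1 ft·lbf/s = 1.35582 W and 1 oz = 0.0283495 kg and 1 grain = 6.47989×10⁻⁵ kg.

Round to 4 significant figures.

58.36 oz

1.112×10⁴ ft·lbf/s → 15076.7 W
0.01500 day → 1296 s
E = P × t = 15076.7 × 1296 = 1.95394×10⁷ J
765.3 J/grain → 1.18104×10⁷ J/kg
m = E / e_s = 1.95394×10⁷ / 1.18104×10⁷ = 1.65442 kg
In oz: 1.65442 / 0.0283495 = 58.358 oz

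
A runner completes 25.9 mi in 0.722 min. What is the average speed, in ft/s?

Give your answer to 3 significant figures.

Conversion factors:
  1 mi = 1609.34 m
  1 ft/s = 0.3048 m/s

25.9 mi × 1609.34 → 41681.9 m
0.722 min × 60 → 43.32 s
v = d / t = 41681.9 m / 43.32 s = 962.186 m/s
962.186 m/s ÷ (0.3048 m/s/ft/s) = 3156.78 ft/s

3160 ft/s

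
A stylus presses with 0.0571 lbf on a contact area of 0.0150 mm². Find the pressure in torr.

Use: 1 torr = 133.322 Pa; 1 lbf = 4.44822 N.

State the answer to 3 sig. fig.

0.0571 lbf × 4.44822 → 0.253993 N
0.0150 mm² × 10⁻⁶ → 1.5×10⁻⁸ m²
P = F / A = 0.253993 N / 1.5×10⁻⁸ m² = 1.69329×10⁷ Pa
1.69329×10⁷ Pa ÷ (133.322 Pa/torr) = 127008 torr

1.27×10⁵ torr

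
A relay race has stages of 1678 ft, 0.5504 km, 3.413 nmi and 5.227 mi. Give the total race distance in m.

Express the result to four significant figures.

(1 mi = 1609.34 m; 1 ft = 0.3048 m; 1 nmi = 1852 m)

1678 ft × 0.3048 = 511.454 m
0.5504 km × 1000 = 550.4 m
3.413 nmi × 1852 = 6320.88 m
5.227 mi × 1609.34 = 8412.02 m
Sum: 511.454 + 550.4 + 6320.88 + 8412.02 = 15794.8 m

1.579×10⁴ m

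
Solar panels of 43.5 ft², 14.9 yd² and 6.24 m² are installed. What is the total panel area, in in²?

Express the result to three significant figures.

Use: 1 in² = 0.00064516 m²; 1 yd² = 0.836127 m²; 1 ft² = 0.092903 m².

3.52×10⁴ in²

43.5 ft² × 0.092903 = 4.04128 m²
14.9 yd² × 0.836127 = 12.4583 m²
6.24 m² (already m²)
Combined: 4.04128 + 12.4583 + 6.24 = 22.7396 m²
In in²: 22.7396 / 0.00064516 = 35246.5 in²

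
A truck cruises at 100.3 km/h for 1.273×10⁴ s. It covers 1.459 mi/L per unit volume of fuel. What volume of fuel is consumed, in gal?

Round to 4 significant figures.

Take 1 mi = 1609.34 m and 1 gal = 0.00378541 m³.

39.90 gal

100.3 km/h → 27.8611 m/s
d = v × t = 27.8611 × 12730 = 354672 m
1.459 mi/L → 2.34803×10⁶ m/m³
V = d / (distance per unit fuel) = 354672 / 2.34803×10⁶ = 0.151051 m³
In gal: 0.151051 / 0.00378541 = 39.9035 gal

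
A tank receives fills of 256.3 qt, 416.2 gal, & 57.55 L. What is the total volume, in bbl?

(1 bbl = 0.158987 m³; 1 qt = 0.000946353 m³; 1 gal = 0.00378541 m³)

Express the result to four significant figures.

11.80 bbl

256.3 qt × 0.000946353 → 0.24255 m³
416.2 gal × 0.00378541 → 1.57549 m³
57.55 L × 0.001 → 0.05755 m³
Total: 0.24255 + 1.57549 + 0.05755 = 1.87559 m³
In bbl: 1.87559 / 0.158987 = 11.7971 bbl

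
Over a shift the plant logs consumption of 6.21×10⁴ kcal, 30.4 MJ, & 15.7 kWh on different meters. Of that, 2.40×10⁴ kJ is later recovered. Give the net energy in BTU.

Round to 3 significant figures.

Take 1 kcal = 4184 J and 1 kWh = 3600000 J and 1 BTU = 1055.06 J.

3.06×10⁵ BTU

6.21×10⁴ kcal × 4184 = 2.59826×10⁸ J
30.4 MJ × 1000000 = 3.04×10⁷ J
15.7 kWh × 3600000 = 5.652×10⁷ J
2.40×10⁴ kJ × 1000 = 2.4×10⁷ J
Net: 2.59826×10⁸ + 3.04×10⁷ + 5.652×10⁷ − 2.4×10⁷ = 3.22746×10⁸ J
In BTU: 3.22746×10⁸ / 1055.06 = 305903 BTU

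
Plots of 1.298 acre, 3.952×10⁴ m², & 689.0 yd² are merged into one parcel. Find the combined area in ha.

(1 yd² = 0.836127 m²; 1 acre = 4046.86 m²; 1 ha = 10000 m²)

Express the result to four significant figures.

4.535 ha

1.298 acre × 4046.86 = 5252.82 m²
3.952×10⁴ m² (already m²)
689.0 yd² × 0.836127 = 576.092 m²
Sum: 5252.82 + 39520 + 576.092 = 45348.9 m²
In ha: 45348.9 / 10000 = 4.53489 ha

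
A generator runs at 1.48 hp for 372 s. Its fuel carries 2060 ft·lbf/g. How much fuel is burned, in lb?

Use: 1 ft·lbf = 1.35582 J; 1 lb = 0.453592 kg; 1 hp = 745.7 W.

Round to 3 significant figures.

0.324 lb

1.48 hp → 1103.64 W
E = P × t = 1103.64 × 372 = 410554 J
2060 ft·lbf/g → 2.79299×10⁶ J/kg
m = E / e_s = 410554 / 2.79299×10⁶ = 0.146994 kg
In lb: 0.146994 / 0.453592 = 0.324067 lb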